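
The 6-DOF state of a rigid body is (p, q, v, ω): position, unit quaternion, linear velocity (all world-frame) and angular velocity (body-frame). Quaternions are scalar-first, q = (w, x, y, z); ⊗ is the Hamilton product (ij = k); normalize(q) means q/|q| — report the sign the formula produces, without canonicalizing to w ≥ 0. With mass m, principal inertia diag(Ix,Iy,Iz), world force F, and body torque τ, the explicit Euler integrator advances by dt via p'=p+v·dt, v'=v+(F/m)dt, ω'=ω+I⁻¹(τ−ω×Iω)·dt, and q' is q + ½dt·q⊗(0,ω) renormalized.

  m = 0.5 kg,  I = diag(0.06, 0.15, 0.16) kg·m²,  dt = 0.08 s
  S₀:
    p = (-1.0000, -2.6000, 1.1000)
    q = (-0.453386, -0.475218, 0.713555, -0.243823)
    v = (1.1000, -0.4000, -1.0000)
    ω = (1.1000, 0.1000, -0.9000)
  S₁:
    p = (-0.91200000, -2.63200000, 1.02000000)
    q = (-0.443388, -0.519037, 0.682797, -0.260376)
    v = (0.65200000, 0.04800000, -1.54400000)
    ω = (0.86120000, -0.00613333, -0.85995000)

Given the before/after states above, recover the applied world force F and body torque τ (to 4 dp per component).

F = (-2.8000, 2.8000, -3.4000)
τ = (-0.1800, -0.1000, 0.0900)

ω₁ − ω₀ = (-0.23880000, -0.10613333, 0.04005000)
ω₀×(Iω₀) = (-0.0009, 0.0990, 0.0099)
I·α + gyro = (-0.1800, -0.1000, 0.0900)
Δv = v₁−v₀ = (-0.44800000, 0.44800000, -0.54400000)
applied force F = (-2.8000, 2.8000, -3.4000)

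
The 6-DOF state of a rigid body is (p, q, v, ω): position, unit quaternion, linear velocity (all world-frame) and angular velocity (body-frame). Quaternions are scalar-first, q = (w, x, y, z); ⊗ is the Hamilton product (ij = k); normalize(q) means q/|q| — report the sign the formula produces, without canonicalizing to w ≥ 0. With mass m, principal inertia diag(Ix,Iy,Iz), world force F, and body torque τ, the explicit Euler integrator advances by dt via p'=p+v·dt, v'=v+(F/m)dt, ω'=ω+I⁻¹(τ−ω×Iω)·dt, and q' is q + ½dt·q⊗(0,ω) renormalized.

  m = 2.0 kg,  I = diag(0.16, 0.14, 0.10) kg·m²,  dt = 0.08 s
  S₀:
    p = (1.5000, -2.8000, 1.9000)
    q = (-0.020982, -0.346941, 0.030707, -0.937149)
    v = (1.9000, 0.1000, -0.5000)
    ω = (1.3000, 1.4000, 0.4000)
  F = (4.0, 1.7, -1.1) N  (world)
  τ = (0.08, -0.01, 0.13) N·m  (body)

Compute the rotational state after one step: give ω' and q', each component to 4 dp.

ω×(Iω) gyroscopic = (-0.0224, 0.0312, -0.0364)
(τ − ω×Iω)/I = (0.6400, -0.2943, 1.6640)
ω' = ω + α·dt = (1.3512, 1.3765, 0.5331)
Hamilton product q⊗(0,ω) = (0.7828931, 1.2970148, -1.1088921, -0.5340293)
q' = normalize(q + ½dt·q⊗(0,ω)) = (0.0103, -0.2942, -0.0136, -0.9556)

ω' = (1.3512, 1.3765, 0.5331)
q' = (0.0103, -0.2942, -0.0136, -0.9556)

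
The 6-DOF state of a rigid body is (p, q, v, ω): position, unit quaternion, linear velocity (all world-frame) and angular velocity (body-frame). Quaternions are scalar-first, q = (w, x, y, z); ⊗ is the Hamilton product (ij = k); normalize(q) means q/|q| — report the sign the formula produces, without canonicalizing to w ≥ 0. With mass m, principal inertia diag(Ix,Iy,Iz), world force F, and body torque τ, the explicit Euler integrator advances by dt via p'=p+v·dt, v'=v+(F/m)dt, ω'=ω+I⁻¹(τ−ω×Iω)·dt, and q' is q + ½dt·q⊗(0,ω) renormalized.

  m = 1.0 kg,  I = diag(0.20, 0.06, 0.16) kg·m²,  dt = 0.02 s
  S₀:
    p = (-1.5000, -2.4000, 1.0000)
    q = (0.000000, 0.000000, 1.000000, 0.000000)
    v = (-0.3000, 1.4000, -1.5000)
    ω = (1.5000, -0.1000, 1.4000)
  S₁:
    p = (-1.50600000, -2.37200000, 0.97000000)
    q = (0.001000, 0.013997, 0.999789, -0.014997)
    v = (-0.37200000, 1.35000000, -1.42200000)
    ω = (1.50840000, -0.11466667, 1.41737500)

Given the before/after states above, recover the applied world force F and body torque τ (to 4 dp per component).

F = (-3.6000, -2.5000, 3.9000)
τ = (0.0700, 0.0400, 0.1600)

rate change Δω = (0.00840000, -0.01466667, 0.01737500)
τ = I·(Δω/dt) + ω₀×(Iω₀) = (0.0700, 0.0400, 0.1600)
Δv = v₁−v₀ = (-0.07200000, -0.05000000, 0.07800000)
applied force F = (-3.6000, -2.5000, 3.9000)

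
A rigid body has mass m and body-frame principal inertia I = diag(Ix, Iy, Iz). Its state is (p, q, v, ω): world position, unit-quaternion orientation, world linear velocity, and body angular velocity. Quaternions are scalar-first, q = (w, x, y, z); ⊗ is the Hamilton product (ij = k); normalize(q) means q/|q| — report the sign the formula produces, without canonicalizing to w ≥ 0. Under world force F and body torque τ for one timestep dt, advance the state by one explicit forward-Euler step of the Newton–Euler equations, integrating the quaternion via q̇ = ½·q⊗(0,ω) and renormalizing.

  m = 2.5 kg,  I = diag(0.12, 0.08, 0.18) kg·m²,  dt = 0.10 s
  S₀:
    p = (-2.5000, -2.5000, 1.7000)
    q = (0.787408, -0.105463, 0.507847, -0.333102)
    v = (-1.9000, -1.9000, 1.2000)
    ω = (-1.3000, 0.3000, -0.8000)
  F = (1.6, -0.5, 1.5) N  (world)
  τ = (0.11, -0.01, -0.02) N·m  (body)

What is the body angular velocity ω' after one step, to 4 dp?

ω' = (-1.1883, 0.3655, -0.8198)

ω×(Iω) gyroscopic = (-0.0240, -0.0624, 0.0156)
(τ − ω×Iω)/I = (1.1167, 0.6550, -0.1978)
ω' = ω + α·dt = (-1.1883, 0.3655, -0.8198)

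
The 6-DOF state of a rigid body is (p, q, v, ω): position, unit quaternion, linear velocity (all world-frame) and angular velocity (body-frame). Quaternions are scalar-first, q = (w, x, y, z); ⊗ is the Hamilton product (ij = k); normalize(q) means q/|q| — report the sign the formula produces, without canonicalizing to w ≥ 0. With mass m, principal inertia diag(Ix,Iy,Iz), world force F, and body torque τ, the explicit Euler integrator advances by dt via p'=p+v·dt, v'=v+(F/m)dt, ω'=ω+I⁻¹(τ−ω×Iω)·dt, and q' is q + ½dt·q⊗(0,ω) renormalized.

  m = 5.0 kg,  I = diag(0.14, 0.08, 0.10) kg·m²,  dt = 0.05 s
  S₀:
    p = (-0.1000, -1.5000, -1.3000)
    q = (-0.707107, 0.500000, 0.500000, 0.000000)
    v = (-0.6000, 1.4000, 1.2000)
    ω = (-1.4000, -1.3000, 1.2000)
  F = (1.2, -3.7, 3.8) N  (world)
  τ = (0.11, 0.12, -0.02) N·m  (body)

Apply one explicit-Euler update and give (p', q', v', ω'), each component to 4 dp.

p' = (-0.1300, -1.4300, -1.2400)
q' = (-0.6723, 0.5389, 0.5072, -0.0199)
v' = (-0.5880, 1.3630, 1.2380)
ω' = (-1.3496, -1.1830, 1.2446)

new position p' = (-0.1300, -1.4300, -1.2400)
v + (F/m)dt = (-0.5880, 1.3630, 1.2380)
gyro term ω×Iω = (-0.0312, -0.0672, -0.1092)
angular accel α = (1.0086, 2.3400, 0.8920)
ω + α·dt = (-1.3496, -1.1830, 1.2446)
2q̇ = q⊗(0,ω) = (1.3500000, 1.5899498, 0.3192391, -0.7985284)
q' = normalize(q + ½dt·q⊗(0,ω)) = (-0.6723, 0.5389, 0.5072, -0.0199)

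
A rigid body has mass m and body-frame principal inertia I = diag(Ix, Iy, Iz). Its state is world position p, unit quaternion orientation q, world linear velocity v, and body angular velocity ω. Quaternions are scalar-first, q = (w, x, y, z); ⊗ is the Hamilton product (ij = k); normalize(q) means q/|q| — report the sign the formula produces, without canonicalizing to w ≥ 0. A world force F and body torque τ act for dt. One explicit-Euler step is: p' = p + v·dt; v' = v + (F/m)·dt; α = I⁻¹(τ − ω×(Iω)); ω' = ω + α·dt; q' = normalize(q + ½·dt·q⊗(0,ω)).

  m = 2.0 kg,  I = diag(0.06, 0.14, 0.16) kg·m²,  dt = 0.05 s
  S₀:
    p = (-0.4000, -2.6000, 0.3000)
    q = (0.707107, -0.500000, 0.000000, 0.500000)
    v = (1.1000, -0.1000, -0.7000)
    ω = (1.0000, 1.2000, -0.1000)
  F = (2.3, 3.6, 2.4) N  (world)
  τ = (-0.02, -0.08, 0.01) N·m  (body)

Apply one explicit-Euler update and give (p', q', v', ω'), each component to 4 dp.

ω×(Iω) gyroscopic = (-0.0024, 0.0100, 0.0960)
(τ − ω×Iω)/I = (-0.2933, -0.6429, -0.5375)
new body rate ω' = (0.9853, 1.1679, -0.1269)
q⊗(0,ω) = (0.5500000, 0.1071070, 1.2985284, -0.6707107)
q + ½dt·q⊗(0,ω), renormalized = (0.7203, -0.4969, 0.0324, 0.4829)
new position p' = (-0.3450, -2.6050, 0.2650)
v' = v + a·dt = (1.1575, -0.0100, -0.6400)

p' = (-0.3450, -2.6050, 0.2650)
q' = (0.7203, -0.4969, 0.0324, 0.4829)
v' = (1.1575, -0.0100, -0.6400)
ω' = (0.9853, 1.1679, -0.1269)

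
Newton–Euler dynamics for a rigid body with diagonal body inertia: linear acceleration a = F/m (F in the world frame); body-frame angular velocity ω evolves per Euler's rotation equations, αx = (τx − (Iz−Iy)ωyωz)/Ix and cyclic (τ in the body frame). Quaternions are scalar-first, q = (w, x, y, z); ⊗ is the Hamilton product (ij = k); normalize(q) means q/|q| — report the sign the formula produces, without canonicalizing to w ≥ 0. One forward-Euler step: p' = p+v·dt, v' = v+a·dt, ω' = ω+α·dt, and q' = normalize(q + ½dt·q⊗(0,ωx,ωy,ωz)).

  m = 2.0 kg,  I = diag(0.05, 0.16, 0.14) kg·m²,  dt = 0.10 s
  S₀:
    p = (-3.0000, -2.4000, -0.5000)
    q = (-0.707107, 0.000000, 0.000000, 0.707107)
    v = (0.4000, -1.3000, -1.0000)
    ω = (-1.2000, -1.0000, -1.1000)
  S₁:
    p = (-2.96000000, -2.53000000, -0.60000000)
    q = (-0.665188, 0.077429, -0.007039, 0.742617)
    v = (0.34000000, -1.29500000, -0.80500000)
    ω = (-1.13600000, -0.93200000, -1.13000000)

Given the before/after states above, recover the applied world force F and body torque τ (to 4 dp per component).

rate change Δω = (0.06400000, 0.06800000, -0.03000000)
precession coupling = (-0.0220, -0.1188, 0.1320)
τ = I·(Δω/dt) + ω₀×(Iω₀) = (0.0100, -0.0100, 0.0900)
v₁ − v₀ = (-0.06000000, 0.00500000, 0.19500000)
applied force F = (-1.2000, 0.1000, 3.9000)

F = (-1.2000, 0.1000, 3.9000)
τ = (0.0100, -0.0100, 0.0900)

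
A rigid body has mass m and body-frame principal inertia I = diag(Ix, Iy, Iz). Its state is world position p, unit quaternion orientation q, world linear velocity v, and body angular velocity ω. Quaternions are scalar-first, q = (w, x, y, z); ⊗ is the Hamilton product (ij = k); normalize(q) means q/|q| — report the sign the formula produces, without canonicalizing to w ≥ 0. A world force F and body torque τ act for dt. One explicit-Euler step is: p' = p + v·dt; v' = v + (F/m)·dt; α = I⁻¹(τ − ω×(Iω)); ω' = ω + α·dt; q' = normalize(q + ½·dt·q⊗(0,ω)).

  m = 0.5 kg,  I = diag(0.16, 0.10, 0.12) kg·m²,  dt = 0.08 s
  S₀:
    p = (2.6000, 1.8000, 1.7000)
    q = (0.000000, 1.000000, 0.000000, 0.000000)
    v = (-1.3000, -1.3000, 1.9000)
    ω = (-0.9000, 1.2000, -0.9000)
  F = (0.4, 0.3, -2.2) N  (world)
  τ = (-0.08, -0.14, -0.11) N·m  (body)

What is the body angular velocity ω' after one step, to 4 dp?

α = I⁻¹(τ − ω×Iω) = (-0.3650, -1.7240, -1.4567)
ω + α·dt = (-0.9292, 1.0621, -1.0165)

ω' = (-0.9292, 1.0621, -1.0165)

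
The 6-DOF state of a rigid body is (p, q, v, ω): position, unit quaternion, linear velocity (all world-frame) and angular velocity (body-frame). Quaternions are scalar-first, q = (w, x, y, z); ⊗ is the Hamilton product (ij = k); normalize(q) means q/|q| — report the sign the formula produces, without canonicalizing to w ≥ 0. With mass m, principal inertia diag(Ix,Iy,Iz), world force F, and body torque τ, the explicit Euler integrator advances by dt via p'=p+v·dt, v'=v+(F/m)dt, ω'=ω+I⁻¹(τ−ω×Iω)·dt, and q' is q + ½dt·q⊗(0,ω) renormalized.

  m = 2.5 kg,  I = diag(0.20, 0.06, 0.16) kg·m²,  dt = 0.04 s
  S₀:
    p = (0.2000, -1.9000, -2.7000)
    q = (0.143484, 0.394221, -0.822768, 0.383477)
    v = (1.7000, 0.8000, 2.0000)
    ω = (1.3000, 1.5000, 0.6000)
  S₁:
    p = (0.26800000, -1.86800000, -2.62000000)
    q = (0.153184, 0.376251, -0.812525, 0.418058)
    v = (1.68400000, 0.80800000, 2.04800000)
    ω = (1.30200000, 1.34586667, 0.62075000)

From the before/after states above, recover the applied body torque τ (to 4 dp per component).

τ = (0.1000, -0.2000, -0.1900)

rate change Δω = (0.00200000, -0.15413333, 0.02075000)
τ = I·(Δω/dt) + ω₀×(Iω₀) = (0.1000, -0.2000, -0.1900)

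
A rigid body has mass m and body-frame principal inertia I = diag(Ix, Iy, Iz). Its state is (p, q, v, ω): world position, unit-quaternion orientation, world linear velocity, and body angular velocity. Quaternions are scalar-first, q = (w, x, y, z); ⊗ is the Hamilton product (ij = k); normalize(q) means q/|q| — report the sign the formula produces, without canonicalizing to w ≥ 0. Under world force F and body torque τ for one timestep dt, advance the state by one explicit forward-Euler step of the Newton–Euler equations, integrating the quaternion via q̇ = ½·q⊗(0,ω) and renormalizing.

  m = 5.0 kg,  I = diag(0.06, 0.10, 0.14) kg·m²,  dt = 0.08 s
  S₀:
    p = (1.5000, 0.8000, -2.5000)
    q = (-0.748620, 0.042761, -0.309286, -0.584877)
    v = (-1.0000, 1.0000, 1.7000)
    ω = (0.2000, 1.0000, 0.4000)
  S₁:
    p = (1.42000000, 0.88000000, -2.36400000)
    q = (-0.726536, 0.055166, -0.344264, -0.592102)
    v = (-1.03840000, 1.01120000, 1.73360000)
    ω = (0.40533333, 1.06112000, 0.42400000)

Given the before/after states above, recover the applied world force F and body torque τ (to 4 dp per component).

F = (-2.4000, 0.7000, 2.1000)
τ = (0.1700, 0.0700, 0.0500)

Δv = v₁−v₀ = (-0.03840000, 0.01120000, 0.03360000)
F = m·Δv/dt = (-2.4000, 0.7000, 2.1000)
ω₁ − ω₀ = (0.20533333, 0.06112000, 0.02400000)
τ = I·(Δω/dt) + ω₀×(Iω₀) = (0.1700, 0.0700, 0.0500)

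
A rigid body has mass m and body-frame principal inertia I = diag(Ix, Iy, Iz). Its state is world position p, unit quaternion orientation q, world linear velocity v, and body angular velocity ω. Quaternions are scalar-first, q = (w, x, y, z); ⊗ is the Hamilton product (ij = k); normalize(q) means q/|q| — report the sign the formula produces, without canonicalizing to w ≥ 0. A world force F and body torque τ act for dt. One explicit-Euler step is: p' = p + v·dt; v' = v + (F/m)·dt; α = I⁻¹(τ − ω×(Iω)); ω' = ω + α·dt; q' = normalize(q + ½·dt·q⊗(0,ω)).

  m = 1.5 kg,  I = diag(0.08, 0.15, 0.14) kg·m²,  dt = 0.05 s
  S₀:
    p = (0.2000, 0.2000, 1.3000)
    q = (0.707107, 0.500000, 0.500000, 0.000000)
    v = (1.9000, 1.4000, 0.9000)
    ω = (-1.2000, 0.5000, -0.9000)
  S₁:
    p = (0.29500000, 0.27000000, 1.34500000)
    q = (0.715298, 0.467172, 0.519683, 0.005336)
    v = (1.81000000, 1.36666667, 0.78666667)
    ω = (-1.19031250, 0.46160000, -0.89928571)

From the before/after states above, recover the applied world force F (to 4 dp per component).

F = (-2.7000, -1.0000, -3.4000)

Δv = v₁−v₀ = (-0.09000000, -0.03333333, -0.11333333)
applied force F = (-2.7000, -1.0000, -3.4000)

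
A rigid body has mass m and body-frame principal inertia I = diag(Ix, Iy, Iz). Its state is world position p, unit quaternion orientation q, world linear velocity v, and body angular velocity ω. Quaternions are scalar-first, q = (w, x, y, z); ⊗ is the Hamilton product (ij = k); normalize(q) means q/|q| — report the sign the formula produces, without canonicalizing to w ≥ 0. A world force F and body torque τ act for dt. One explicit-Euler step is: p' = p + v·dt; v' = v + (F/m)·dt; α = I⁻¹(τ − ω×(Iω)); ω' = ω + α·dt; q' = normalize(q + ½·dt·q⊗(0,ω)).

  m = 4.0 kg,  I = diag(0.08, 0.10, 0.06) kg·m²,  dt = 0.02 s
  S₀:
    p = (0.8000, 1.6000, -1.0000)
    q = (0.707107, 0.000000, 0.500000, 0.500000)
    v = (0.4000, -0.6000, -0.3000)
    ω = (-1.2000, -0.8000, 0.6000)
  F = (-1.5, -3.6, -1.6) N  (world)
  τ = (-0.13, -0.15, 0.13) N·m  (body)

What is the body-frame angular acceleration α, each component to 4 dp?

α = (-1.8650, -1.3560, 1.8467)

precession coupling ω×(Iω) = (0.0192, -0.0144, 0.0192)
α = I⁻¹(τ − ω×Iω) = (-1.8650, -1.3560, 1.8467)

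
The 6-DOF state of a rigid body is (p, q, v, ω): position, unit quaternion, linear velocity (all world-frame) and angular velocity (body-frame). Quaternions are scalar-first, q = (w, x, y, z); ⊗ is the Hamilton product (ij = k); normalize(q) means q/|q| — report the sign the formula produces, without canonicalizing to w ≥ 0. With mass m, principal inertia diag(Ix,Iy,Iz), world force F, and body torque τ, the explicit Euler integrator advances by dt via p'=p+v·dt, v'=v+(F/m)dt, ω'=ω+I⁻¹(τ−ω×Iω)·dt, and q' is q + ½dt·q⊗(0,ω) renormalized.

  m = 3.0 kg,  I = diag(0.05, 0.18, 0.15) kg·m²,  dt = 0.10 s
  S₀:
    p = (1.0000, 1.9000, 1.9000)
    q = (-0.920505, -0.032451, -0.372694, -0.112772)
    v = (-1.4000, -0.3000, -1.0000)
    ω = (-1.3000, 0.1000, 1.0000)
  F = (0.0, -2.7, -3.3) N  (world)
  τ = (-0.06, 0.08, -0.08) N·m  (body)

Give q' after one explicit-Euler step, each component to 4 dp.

q' = (-0.9120, 0.0093, -0.3671, -0.1826)

Hamilton product q⊗(0,ω) = (0.1078551, 0.8352397, 0.0870041, -1.4082523)
q' = normalize(q + ½dt·q⊗(0,ω)) = (-0.9120, 0.0093, -0.3671, -0.1826)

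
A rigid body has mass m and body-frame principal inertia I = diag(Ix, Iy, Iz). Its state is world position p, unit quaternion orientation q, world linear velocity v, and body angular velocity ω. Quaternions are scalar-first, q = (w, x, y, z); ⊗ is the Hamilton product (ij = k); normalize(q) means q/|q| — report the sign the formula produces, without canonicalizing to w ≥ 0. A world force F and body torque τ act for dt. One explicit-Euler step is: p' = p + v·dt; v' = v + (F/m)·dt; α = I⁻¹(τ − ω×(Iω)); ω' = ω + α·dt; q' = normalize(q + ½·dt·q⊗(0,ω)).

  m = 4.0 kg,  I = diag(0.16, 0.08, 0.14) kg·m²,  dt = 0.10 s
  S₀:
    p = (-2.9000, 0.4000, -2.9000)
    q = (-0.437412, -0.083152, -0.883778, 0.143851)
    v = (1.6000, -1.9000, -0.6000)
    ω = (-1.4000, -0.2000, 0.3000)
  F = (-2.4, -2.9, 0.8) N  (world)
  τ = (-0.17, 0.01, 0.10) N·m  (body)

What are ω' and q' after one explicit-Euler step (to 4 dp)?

α = I⁻¹(τ − ω×Iω) = (-1.0400, 0.2300, 0.8743)
ω' = ω + α·dt = (-1.5040, -0.1770, 0.3874)
q⊗(0,ω) = (-0.3363237, 0.3760136, -0.0889634, -1.3518824)
updated quaternion q' = (-0.4530, -0.0642, -0.8859, 0.0761)

ω' = (-1.5040, -0.1770, 0.3874)
q' = (-0.4530, -0.0642, -0.8859, 0.0761)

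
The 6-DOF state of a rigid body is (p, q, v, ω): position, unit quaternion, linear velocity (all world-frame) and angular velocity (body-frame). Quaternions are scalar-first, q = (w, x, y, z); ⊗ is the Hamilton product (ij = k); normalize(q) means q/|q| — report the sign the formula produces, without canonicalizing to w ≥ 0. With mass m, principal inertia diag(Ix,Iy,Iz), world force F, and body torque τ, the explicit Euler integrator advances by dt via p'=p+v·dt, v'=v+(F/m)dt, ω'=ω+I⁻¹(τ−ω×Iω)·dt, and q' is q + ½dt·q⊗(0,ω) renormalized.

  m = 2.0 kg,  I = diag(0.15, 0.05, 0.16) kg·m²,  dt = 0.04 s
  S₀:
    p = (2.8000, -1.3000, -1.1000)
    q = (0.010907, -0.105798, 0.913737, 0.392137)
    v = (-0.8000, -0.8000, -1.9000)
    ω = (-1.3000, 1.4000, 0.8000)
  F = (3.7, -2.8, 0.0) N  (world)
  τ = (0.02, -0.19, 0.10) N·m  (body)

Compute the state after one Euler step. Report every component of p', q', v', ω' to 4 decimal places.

p' = (2.7680, -1.3320, -1.1760)
q' = (-0.0237, -0.1024, 0.9048, 0.4128)
v' = (-0.7260, -0.8560, -1.9000)
ω' = (-1.3275, 1.2397, 0.7795)

(τ − ω×Iω)/I = (-0.6880, -4.0080, -0.5125)
ω + α·dt = (-1.3275, 1.2397, 0.7795)
q⊗(0,ω) = (-1.7304788, 0.1678187, -0.4098699, 1.0484665)
q' = normalize(q + ½dt·q⊗(0,ω)) = (-0.0237, -0.1024, 0.9048, 0.4128)
a = (1.8500, -1.4000, 0.0000)
p + v·dt = (2.7680, -1.3320, -1.1760)
v' = v + a·dt = (-0.7260, -0.8560, -1.9000)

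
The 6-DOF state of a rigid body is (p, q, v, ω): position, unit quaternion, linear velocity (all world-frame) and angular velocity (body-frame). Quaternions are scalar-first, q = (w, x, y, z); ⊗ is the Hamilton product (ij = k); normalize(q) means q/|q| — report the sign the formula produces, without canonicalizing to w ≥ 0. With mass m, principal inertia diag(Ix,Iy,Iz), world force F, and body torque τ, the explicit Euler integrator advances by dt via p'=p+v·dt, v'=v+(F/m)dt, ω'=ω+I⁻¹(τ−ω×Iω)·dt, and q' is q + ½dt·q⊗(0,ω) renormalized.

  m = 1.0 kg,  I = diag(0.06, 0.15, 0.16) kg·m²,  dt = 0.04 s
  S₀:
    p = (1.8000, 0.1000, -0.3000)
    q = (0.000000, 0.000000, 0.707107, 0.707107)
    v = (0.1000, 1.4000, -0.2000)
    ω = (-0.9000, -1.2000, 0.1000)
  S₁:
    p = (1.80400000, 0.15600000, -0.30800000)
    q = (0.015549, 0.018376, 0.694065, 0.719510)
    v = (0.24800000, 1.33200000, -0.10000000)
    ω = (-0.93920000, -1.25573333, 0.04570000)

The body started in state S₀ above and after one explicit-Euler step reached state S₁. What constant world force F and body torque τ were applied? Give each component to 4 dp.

v₁ − v₀ = (0.14800000, -0.06800000, 0.10000000)
applied force F = (3.7000, -1.7000, 2.5000)
ω₁ − ω₀ = (-0.03920000, -0.05573333, -0.05430000)
gyro term ω₀×Iω₀ = (-0.0012, 0.0090, 0.0972)
τ = I·(Δω/dt) + ω₀×(Iω₀) = (-0.0600, -0.2000, -0.1200)

F = (3.7000, -1.7000, 2.5000)
τ = (-0.0600, -0.2000, -0.1200)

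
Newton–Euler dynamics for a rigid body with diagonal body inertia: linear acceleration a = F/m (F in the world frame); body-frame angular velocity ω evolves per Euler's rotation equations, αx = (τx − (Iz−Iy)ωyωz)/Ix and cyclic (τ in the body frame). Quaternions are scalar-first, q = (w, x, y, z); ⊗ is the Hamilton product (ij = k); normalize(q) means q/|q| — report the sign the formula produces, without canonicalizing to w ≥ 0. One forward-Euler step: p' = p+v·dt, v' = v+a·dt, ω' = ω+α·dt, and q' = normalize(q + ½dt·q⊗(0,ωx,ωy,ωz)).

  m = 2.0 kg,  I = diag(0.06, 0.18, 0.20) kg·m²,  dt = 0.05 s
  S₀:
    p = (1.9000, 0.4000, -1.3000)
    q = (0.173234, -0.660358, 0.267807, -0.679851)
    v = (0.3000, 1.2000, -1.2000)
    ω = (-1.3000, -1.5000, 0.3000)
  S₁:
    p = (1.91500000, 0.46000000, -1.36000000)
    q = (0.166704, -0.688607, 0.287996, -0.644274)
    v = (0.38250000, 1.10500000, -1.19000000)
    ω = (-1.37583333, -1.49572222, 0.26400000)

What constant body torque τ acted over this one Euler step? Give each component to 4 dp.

rate change Δω = (-0.07583333, 0.00427778, -0.03600000)
applied torque τ = (-0.1000, 0.0700, 0.0900)

τ = (-0.1000, 0.0700, 0.0900)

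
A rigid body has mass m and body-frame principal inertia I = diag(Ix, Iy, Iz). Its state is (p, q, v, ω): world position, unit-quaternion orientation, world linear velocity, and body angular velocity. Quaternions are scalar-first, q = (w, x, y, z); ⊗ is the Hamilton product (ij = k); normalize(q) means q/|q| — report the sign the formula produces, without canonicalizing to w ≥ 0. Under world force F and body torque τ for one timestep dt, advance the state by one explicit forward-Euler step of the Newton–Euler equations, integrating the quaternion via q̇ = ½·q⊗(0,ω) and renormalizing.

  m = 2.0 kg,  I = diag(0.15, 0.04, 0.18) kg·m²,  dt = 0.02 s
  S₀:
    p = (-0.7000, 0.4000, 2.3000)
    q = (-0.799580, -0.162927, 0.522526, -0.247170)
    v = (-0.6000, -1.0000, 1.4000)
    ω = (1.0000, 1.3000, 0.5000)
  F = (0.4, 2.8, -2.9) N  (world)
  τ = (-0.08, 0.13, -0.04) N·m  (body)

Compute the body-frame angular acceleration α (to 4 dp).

α = (-1.1400, 3.6250, 0.5722)

ω×(Iω) gyroscopic = (0.0910, -0.0150, -0.1430)
α = I⁻¹(τ − ω×Iω) = (-1.1400, 3.6250, 0.5722)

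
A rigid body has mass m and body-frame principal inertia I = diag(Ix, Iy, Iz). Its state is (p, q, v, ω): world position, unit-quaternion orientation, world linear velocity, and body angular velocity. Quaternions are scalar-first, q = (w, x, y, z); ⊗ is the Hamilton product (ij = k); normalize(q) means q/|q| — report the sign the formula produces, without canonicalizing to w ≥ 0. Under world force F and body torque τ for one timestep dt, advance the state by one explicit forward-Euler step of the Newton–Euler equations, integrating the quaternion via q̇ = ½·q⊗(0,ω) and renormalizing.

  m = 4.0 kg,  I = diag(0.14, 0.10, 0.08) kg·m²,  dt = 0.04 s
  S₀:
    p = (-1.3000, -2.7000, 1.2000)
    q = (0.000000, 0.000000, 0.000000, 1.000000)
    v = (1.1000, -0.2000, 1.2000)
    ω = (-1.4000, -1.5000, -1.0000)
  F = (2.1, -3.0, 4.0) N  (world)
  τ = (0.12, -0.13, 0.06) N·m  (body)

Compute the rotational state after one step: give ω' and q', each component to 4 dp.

gyro term ω×Iω = (-0.0300, 0.0840, -0.0840)
(τ − ω×Iω)/I = (1.0714, -2.1400, 1.8000)
new body rate ω' = (-1.3571, -1.5856, -0.9280)
Hamilton product q⊗(0,ω) = (1.0000000, 1.5000000, -1.4000000, 0.0000000)
q' = normalize(q + ½dt·q⊗(0,ω)) = (0.0200, 0.0300, -0.0280, 0.9990)

ω' = (-1.3571, -1.5856, -0.9280)
q' = (0.0200, 0.0300, -0.0280, 0.9990)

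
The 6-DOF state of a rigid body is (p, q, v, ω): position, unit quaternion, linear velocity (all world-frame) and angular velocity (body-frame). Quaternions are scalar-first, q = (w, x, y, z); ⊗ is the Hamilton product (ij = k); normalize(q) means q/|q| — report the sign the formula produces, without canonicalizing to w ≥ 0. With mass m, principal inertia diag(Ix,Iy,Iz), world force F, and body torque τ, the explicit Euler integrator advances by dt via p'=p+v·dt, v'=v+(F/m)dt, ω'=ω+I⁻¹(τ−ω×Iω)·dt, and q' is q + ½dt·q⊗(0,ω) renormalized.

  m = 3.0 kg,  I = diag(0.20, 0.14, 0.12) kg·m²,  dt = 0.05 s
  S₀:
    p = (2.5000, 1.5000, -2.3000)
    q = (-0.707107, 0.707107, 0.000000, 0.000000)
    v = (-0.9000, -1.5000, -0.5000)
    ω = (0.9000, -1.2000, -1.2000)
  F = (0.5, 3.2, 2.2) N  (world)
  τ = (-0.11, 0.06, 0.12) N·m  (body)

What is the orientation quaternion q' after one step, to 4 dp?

q' = (-0.7222, 0.6904, 0.0424, 0.0000)

Hamilton product q⊗(0,ω) = (-0.6363963, -0.6363963, 1.6970568, 0.0000000)
updated quaternion q' = (-0.7222, 0.6904, 0.0424, 0.0000)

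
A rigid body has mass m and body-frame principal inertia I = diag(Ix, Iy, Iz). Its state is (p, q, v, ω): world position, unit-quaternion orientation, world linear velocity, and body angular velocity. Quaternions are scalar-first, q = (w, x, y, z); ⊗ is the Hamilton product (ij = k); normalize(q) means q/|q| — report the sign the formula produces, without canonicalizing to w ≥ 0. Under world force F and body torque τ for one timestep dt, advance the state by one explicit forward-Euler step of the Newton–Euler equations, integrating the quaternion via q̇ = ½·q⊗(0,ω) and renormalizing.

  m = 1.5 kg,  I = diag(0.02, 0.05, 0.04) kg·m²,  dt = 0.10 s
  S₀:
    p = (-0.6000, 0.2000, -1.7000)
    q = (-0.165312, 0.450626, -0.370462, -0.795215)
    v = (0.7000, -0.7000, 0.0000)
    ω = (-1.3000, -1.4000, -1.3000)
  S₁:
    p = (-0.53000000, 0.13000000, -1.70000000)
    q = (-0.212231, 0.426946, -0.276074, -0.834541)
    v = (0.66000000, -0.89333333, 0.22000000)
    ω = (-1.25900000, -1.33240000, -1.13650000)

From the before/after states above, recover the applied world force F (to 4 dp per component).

v₁ − v₀ = (-0.04000000, -0.19333333, 0.22000000)
F = m·Δv/dt = (-0.6000, -2.9000, 3.3000)

F = (-0.6000, -2.9000, 3.3000)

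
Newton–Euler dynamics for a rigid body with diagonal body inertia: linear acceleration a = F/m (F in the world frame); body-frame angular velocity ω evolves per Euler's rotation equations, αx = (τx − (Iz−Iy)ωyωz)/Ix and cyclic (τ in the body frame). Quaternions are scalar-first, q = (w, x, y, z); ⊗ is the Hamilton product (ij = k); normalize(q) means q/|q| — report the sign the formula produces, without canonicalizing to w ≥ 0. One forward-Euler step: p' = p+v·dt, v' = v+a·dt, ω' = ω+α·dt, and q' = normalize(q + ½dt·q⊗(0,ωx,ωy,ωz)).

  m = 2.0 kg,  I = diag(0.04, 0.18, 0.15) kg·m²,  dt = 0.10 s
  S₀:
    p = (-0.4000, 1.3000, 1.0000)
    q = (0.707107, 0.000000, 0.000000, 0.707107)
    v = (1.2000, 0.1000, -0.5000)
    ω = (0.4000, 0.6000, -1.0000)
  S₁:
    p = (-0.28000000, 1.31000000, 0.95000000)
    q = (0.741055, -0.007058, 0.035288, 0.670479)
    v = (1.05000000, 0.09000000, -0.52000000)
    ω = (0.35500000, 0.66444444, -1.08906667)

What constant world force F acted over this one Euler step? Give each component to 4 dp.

v₁ − v₀ = (-0.15000000, -0.01000000, -0.02000000)
F = m·Δv/dt = (-3.0000, -0.2000, -0.4000)

F = (-3.0000, -0.2000, -0.4000)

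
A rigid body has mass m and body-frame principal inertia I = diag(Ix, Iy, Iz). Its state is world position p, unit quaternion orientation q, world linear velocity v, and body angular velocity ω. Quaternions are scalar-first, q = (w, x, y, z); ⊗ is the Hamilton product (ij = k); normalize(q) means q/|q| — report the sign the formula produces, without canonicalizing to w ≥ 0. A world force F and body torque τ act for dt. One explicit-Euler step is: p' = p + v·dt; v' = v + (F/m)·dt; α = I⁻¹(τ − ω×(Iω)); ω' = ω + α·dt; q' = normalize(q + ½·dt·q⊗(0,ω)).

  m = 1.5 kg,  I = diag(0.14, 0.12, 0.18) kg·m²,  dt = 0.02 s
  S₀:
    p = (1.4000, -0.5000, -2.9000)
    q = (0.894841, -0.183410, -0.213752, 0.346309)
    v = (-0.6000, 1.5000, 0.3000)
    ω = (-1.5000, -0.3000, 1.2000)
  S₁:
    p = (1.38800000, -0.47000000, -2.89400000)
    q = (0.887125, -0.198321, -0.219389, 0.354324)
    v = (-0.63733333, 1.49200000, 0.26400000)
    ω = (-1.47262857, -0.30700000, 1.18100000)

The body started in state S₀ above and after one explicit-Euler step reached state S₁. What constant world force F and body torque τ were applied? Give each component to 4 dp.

F = (-2.8000, -0.6000, -2.7000)
τ = (0.1700, 0.0300, -0.1800)

Δω = ω₁−ω₀ = (0.02737143, -0.00700000, -0.01900000)
I·α + gyro = (0.1700, 0.0300, -0.1800)
v₁ − v₀ = (-0.03733333, -0.00800000, -0.03600000)
F = m·Δv/dt = (-2.8000, -0.6000, -2.7000)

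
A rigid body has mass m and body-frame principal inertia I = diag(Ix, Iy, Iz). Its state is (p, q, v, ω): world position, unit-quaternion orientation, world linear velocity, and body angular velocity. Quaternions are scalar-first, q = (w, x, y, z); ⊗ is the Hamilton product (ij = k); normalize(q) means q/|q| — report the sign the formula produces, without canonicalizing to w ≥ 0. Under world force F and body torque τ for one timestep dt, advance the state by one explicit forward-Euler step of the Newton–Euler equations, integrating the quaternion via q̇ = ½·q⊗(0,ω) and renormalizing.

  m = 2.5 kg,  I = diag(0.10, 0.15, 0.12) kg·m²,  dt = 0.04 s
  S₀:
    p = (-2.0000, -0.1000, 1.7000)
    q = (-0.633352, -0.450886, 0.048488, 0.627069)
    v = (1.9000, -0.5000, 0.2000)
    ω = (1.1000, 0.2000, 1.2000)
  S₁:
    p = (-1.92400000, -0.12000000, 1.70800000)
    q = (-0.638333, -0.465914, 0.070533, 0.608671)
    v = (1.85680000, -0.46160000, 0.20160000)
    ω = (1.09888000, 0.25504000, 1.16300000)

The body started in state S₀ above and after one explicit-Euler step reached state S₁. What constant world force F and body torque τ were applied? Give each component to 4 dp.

F = (-2.7000, 2.4000, 0.1000)
τ = (-0.0100, 0.1800, -0.1000)

ω₁ − ω₀ = (-0.00112000, 0.05504000, -0.03700000)
ω₀×(Iω₀) = (-0.0072, -0.0264, 0.0110)
applied torque τ = (-0.0100, 0.1800, -0.1000)
v₁ − v₀ = (-0.04320000, 0.03840000, 0.00160000)
F = m·Δv/dt = (-2.7000, 2.4000, 0.1000)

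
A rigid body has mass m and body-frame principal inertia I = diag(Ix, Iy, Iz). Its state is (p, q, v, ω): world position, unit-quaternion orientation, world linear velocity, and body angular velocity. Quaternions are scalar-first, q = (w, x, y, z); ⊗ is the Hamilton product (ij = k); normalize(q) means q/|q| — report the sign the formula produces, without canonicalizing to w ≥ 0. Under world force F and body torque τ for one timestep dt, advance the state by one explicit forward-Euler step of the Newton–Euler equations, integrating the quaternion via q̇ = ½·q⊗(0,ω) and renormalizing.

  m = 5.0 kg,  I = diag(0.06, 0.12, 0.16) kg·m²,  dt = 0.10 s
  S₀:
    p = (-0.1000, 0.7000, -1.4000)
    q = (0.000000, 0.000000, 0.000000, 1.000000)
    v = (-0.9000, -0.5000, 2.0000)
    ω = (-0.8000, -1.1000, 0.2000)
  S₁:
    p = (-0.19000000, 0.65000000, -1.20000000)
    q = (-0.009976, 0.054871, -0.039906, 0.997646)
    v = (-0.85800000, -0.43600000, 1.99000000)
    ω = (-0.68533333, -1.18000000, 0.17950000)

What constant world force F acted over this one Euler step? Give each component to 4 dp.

F = (2.1000, 3.2000, -0.5000)

v₁ − v₀ = (0.04200000, 0.06400000, -0.01000000)
F = m·Δv/dt = (2.1000, 3.2000, -0.5000)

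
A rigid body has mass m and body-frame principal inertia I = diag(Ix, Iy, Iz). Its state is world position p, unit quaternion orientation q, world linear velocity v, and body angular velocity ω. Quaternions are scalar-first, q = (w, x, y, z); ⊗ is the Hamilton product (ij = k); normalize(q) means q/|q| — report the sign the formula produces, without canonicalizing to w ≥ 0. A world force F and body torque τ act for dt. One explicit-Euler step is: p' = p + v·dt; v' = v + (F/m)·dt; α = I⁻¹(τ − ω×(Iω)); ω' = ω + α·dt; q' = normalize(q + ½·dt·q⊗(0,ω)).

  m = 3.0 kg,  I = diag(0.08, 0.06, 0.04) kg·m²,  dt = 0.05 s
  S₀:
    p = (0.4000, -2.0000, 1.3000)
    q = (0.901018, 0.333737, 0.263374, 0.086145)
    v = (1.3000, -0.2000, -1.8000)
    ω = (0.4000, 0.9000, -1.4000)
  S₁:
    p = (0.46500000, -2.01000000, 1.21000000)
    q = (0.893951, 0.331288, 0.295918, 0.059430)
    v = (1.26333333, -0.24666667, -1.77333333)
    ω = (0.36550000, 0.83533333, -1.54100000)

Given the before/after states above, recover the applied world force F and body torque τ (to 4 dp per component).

Δω = ω₁−ω₀ = (-0.03450000, -0.06466667, -0.14100000)
applied torque τ = (-0.0300, -0.1000, -0.1200)
velocity change Δv = (-0.03666667, -0.04666667, 0.02666667)
F = m·Δv/dt = (-2.2000, -2.8000, 1.6000)

F = (-2.2000, -2.8000, 1.6000)
τ = (-0.0300, -0.1000, -0.1200)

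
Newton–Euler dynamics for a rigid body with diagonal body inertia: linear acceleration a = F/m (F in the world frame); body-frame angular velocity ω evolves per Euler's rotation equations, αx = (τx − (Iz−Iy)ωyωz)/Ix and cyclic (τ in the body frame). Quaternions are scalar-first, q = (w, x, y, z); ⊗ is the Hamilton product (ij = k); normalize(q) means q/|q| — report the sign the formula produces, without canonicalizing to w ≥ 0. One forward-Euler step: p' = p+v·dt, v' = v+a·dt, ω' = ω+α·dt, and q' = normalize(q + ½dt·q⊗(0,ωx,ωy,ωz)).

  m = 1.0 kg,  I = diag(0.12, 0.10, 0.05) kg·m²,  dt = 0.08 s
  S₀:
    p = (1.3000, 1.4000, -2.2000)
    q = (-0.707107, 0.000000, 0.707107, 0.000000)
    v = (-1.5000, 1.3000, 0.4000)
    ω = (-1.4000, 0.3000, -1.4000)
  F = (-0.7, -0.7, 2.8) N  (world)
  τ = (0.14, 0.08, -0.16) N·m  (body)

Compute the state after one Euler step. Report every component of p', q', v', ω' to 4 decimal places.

new position p' = (1.1800, 1.5040, -2.1680)
v + (F/m)dt = (-1.5560, 1.2440, 0.6240)
precession coupling ω×(Iω) = (0.0210, 0.1372, 0.0084)
(τ − ω×Iω)/I = (0.9917, -0.5720, -3.3680)
ω' = ω + α·dt = (-1.3207, 0.2542, -1.6694)
q⊗(0,ω) = (-0.2121321, 0.0000000, -0.2121321, 1.9798996)
updated quaternion q' = (-0.7133, 0.0000, 0.6964, 0.0789)

p' = (1.1800, 1.5040, -2.1680)
q' = (-0.7133, 0.0000, 0.6964, 0.0789)
v' = (-1.5560, 1.2440, 0.6240)
ω' = (-1.3207, 0.2542, -1.6694)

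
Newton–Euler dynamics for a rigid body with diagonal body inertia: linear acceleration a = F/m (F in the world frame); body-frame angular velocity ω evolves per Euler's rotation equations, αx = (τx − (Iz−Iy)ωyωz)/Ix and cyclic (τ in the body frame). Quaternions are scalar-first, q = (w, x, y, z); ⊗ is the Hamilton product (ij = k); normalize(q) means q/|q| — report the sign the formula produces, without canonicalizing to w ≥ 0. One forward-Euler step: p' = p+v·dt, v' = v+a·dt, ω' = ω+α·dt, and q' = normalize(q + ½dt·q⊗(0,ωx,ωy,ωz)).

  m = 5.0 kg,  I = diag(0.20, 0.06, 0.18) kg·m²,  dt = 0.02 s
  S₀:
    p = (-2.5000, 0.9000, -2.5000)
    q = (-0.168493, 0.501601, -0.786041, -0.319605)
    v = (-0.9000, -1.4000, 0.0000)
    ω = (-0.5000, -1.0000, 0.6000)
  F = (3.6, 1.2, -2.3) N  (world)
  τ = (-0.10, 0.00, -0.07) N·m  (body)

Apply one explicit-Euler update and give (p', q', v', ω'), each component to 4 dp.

p' = (-2.5180, 0.8720, -2.5000)
q' = (-0.1719, 0.4945, -0.7857, -0.3295)
v' = (-0.8856, -1.3952, -0.0092)
ω' = (-0.5028, -0.9980, 0.6000)

gyro term ω×Iω = (-0.0720, -0.0060, -0.0700)
angular accel α = (-0.1400, 0.1000, 0.0000)
ω + α·dt = (-0.5028, -0.9980, 0.6000)
2q̇ = q⊗(0,ω) = (-0.3434775, -0.7069831, 0.0273349, -0.9957173)
updated quaternion q' = (-0.1719, 0.4945, -0.7857, -0.3295)
a = F/m = (0.7200, 0.2400, -0.4600)
p + v·dt = (-2.5180, 0.8720, -2.5000)
v' = v + a·dt = (-0.8856, -1.3952, -0.0092)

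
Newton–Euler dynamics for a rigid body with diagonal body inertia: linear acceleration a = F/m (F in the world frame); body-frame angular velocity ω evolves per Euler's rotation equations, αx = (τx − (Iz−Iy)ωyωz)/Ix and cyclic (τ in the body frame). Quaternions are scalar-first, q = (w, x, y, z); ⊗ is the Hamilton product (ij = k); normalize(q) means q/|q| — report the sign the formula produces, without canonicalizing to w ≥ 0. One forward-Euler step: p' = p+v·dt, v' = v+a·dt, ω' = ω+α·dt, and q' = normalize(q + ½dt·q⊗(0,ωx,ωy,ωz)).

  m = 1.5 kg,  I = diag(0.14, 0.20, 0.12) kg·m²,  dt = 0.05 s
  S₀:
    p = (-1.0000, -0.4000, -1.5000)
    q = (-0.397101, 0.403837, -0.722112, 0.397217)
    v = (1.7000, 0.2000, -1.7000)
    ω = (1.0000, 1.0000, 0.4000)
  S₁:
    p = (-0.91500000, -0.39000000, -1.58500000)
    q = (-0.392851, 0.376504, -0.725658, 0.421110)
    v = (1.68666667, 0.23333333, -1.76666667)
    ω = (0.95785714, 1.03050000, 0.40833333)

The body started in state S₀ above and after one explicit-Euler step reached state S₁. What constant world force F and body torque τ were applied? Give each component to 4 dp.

velocity change Δv = (-0.01333333, 0.03333333, -0.06666667)
applied force F = (-0.4000, 1.0000, -2.0000)
rate change Δω = (-0.04214286, 0.03050000, 0.00833333)
ω₀×(Iω₀) = (-0.0320, 0.0080, 0.0600)
τ = I·(Δω/dt) + ω₀×(Iω₀) = (-0.1500, 0.1300, 0.0800)

F = (-0.4000, 1.0000, -2.0000)
τ = (-0.1500, 0.1300, 0.0800)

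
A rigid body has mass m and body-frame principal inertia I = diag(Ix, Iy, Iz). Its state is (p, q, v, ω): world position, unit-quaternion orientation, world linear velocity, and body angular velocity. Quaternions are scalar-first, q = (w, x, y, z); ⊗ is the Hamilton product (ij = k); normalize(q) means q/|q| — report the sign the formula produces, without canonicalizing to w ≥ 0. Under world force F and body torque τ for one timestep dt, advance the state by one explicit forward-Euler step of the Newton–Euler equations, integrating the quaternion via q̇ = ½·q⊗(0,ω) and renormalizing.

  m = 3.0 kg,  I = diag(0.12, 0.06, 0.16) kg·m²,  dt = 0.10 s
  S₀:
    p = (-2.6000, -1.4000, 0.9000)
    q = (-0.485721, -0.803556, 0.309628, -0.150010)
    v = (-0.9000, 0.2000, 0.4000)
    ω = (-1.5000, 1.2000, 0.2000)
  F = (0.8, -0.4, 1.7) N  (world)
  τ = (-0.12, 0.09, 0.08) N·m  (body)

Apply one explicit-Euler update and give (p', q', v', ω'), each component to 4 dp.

p' = (-2.6900, -1.3800, 0.9400)
q' = (-0.5605, -0.7515, 0.2984, -0.1790)
v' = (-0.8733, 0.1867, 0.4567)
ω' = (-1.6200, 1.3300, 0.1825)

ω×(Iω) gyroscopic = (0.0240, 0.0120, 0.1080)
angular accel α = (-1.2000, 1.3000, -0.1750)
new body rate ω' = (-1.6200, 1.3300, 0.1825)
2q̇ = q⊗(0,ω) = (-1.5468856, 0.9705191, -0.1971390, -0.5969694)
updated quaternion q' = (-0.5605, -0.7515, 0.2984, -0.1790)
a = (0.2667, -0.1333, 0.5667)
p + v·dt = (-2.6900, -1.3800, 0.9400)
new velocity v' = (-0.8733, 0.1867, 0.4567)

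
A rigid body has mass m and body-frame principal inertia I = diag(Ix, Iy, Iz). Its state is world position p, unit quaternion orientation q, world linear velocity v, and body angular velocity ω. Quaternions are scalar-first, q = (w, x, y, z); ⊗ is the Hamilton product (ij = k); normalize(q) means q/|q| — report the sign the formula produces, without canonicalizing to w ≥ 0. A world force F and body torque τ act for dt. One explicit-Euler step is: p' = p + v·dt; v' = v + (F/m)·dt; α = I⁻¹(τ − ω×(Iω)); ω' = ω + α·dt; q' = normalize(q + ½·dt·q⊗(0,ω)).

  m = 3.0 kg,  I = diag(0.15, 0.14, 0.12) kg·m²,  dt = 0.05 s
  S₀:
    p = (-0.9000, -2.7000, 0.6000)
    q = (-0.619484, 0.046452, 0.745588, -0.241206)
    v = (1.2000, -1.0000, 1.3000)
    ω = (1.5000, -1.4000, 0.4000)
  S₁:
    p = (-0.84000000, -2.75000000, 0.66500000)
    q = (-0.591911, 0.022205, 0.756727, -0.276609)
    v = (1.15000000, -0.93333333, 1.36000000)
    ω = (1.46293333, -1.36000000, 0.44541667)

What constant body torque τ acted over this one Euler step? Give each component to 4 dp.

τ = (-0.1000, 0.1300, 0.1300)

Δω = ω₁−ω₀ = (-0.03706667, 0.04000000, 0.04541667)
ω₀×(Iω₀) = (0.0112, 0.0180, 0.0210)
I·α + gyro = (-0.1000, 0.1300, 0.1300)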